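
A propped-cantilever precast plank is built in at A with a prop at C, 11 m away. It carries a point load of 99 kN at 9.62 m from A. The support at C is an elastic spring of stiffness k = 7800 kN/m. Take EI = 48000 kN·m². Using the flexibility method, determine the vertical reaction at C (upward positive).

Release the roller at C. Primary structure: cantilever fixed at A.
Primary-structure tip deflection at C by superposition:
  point load 99 at a = 9.62: Pa²(3L − a)/(6EI) = 35701/EI
Tip deflection under a unit load at C: L³/(3EI) = 443.7/EI.
With EI = 48000 kN·m²: δ_0 = 0.74377 m and δ_{CC} = 0.009243 m/kN.
Compatibility — the spring shortens by R_C/k under the reaction it provides: δ_0 − R_C·δ_{CC} = R_C/k. With 1/k = 0.000128 m/kN, R_C = δ_0 / (δ_{CC} + 1/k) = 0.74377 / (0.009243 + 0.000128) = 79.37 kN.

R_C = 79.37 kN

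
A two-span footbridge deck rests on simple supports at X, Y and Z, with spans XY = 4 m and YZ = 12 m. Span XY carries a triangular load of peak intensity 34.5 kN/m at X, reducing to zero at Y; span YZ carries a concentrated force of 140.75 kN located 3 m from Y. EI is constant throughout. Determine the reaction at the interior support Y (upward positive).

Release continuity at Y by inserting a hinge; the redundant is the internal moment M_Y. The primary structure is two simply-supported spans XY and YZ.
End slopes at the hinge Y, treating each span as simply supported:
  span XY: triangular load, peak 34.5: 7w₀L³/(360EI) = 42.93/EI
  span YZ: point load 140.75 at a = 3: Pab(L + b)/(6LEI) = 1108/EI
  relative rotation θ_0 = (42.93 + 1108)/EI = 1151/EI
A unit hogging moment at Y produces rotation L₁/(3EI) + L₂/(3EI) = 5.333/EI.
Slope continuity at Y: θ_0 = M_Y·5.333/EI, so M_Y = 1151/5.333 = 215.9 kN·m (hogging).
Span XY, ΣM about X with M_Y applied at Y: R_Y^{XY}·4 = 92 + 215.9, so R_Y^{XY} = 76.97 kN and R_X = 69 − 76.97 = -7.969 kN.
Span YZ, ΣM about Z: R_Y^{YZ}·12 = 1267 + 215.9, so R_Y^{YZ} = 123.6 kN and R_Z = 140.8 − 123.6 = 17.2 kN.
R_Y = 76.97 + 123.6 = 200.5 kN.

R_Y = 200.5 kN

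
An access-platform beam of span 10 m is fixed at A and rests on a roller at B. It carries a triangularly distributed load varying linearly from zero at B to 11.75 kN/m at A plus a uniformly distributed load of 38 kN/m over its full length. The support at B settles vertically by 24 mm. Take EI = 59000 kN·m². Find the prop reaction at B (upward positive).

Release the roller at B. Primary structure: cantilever fixed at A.
Downward deflection at the released point B due to the loads:
  triangular load, peak 11.75 at the fixed end: w₀L⁴/(30EI) = 3917/EI
  UDL 38: wL⁴/(8EI) = 47500/EI
  δ_0 = 51417/EI
Flexibility coefficient — unit upward force at B: δ_{BB} = L³/(3EI) = 333.3/EI.
With EI = 59000 kN·m²: δ_0 = 0.87147 m and δ_{BB} = 0.00565 m/kN.
Compatibility — the beam at B must follow the support down by 0.024 m: δ_0 − R_B·δ_{BB} = 0.024, so R_B = (0.87147 − 0.024)/0.00565 = 150 kN.

R_B = 150 kN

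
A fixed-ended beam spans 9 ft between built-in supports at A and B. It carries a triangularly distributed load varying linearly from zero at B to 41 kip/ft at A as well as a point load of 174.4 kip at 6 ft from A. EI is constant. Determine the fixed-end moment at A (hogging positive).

M_A = 282.3 kip·ft

Take the two fixed-end moments M_A, M_B as redundants; the released structure is the simple span AB.
Simple-span end rotations at A and B under the given loads:
  at A: triangular load, peak 41: w₀L³/(45EI) = 664.2/EI
  at B: triangular load, peak 41: 7w₀L³/(360EI) = 581.2/EI
  at A: point load 174.4 at a = 6: Pab(L + b)/(6LEI) = 697.6/EI
  at B: point load 174.4 at a = 6: Pab(L + a)/(6LEI) = 872/EI
  θ_A0 = 1362/EI,  θ_B0 = 1453/EI
Flexibility coefficients: a unit moment at one end gives L/(3EI) there and L/(6EI) at the far end, so f₁₁ = f₂₂ = 3/EI and f₁₂ = f₂₁ = 1.5/EI.
Compatibility — zero rotation at each built-in end:
  3 M_A + 1.5 M_B = 1362
  1.5 M_A + 3 M_B = 1453
Solving the pair gives M_A = 282.3 kip·ft and M_B = 343.2 kip·ft (hogging).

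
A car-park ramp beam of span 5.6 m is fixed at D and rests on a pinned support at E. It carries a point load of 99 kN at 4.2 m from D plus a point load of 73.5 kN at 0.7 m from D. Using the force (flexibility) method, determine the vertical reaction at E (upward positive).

Release the roller at E. Primary structure: cantilever fixed at D.
Free-end deflection of the primary structure under the applied loading (downward +):
  point load 99 at a = 4.2: Pa²(3L − a)/(6EI) = 3667/EI
  point load 73.5 at a = 0.7: Pa²(3L − a)/(6EI) = 96.64/EI
  δ_0 = 3764/EI
Flexibility coefficient — unit upward force at E: δ_{EE} = L³/(3EI) = 58.54/EI.
Compatibility at E: δ_0 − R_E·δ_{EE} = 0, so R_E = 3764/58.54 = 64.3 kN.

R_E = 64.3 kN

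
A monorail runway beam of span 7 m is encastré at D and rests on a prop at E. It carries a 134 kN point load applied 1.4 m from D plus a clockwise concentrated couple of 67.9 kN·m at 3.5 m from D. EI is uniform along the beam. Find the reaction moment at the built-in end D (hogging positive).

M_D = 126.6 kN·m

Choose R_E as the redundant. The primary structure is the cantilever fixed at D.
Primary-structure tip deflection at E by superposition:
  point load 134 at a = 1.4: Pa²(3L − a)/(6EI) = 858/EI
  clockwise couple 67.9 at a = 3.5: M₀a(2L − a)/(2EI) = 1248/EI
  δ_0 = 2106/EI
Flexibility coefficient — unit upward force at E: δ_{EE} = L³/(3EI) = 114.3/EI.
Compatibility at E: δ_0 − R_E·δ_{EE} = 0, so R_E = 2106/114.3 = 18.42 kN.
Moment equilibrium about D: M_D = Σ(load moments about D) − R_E·L = 255.5 − 18.42×7 = 126.6 kN·m.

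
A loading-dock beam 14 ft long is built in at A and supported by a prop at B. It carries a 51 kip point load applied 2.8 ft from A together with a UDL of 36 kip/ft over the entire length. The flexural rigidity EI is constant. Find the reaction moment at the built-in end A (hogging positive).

Take the reaction at B as the redundant and release it; the primary structure is a cantilever fixed at A.
Free-end deflection of the primary structure under the applied loading (downward +):
  point load 51 at a = 2.8: Pa²(3L − a)/(6EI) = 2612/EI
  UDL 36: wL⁴/(8EI) = 172872/EI
  δ_0 = 175484/EI
Tip deflection under a unit load at B: L³/(3EI) = 914.7/EI.
Compatibility at B: δ_0 − R_B·δ_{BB} = 0, so R_B = 175484/914.7 = 191.9 kip.
Moment equilibrium about A: M_A = Σ(load moments about A) − R_B·L = 3671 − 191.9×14 = 984.8 kip·ft.

M_A = 984.8 kip·ft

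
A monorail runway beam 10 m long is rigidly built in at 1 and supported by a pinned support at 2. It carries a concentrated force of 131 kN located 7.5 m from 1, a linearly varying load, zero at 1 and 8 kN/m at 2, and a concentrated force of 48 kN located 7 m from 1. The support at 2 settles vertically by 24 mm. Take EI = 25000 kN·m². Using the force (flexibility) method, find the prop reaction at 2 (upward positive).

Remove the prop at 2; the released (primary) structure is a cantilever built in at 1.
Primary-structure tip deflection at 2 by superposition:
  point load 131 at a = 7.5: Pa²(3L − a)/(6EI) = 27633/EI
  triangular load, peak 8 at the free end: 11w₀L⁴/(120EI) = 7333/EI
  point load 48 at a = 7: Pa²(3L − a)/(6EI) = 9016/EI
  δ_0 = 43982/EI
Flexibility coefficient — unit upward force at 2: δ_{22} = L³/(3EI) = 333.3/EI.
With EI = 25000 kN·m²: δ_0 = 1.7593 m and δ_{22} = 0.013333 m/kN.
Compatibility — the beam at 2 must follow the support down by 0.024 m: δ_0 − R_2·δ_{22} = 0.024, so R_2 = (1.7593 − 0.024)/0.013333 = 130.1 kN.

R_2 = 130.1 kN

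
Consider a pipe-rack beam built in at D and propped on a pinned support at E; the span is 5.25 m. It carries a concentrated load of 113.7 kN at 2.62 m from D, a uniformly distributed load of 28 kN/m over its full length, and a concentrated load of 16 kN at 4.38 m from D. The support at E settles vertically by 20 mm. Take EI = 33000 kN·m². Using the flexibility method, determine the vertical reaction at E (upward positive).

R_E = 88.91 kN

Choose R_E as the redundant. The primary structure is the cantilever fixed at D.
Downward deflection at the released point E due to the loads:
  point load 113.7 at a = 2.62: Pa²(3L − a)/(6EI) = 1708/EI
  UDL 28: wL⁴/(8EI) = 2659/EI
  point load 16 at a = 4.38: Pa²(3L − a)/(6EI) = 581.7/EI
  δ_0 = 4949/EI
Tip deflection under a unit load at E: L³/(3EI) = 48.23/EI.
With EI = 33000 kN·m²: δ_0 = 0.14996 m and δ_{EE} = 0.001462 m/kN.
Compatibility — the beam at E must follow the support down by 0.02 m: δ_0 − R_E·δ_{EE} = 0.02, so R_E = (0.14996 − 0.02)/0.001462 = 88.91 kN.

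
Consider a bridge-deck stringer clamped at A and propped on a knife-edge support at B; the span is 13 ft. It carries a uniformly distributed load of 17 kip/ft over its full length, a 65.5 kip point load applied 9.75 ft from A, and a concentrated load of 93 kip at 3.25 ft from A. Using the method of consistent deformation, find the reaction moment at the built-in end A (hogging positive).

M_A = 657.3 kip·ft

Choose R_B as the redundant. The primary structure is the cantilever fixed at A.
Deflection at B on the released cantilever, summing each load's contribution:
  UDL 17: wL⁴/(8EI) = 60692/EI
  point load 65.5 at a = 9.75: Pa²(3L − a)/(6EI) = 30355/EI
  point load 93 at a = 3.25: Pa²(3L − a)/(6EI) = 5853/EI
  δ_0 = 96900/EI
Flexibility coefficient — unit upward force at B: δ_{BB} = L³/(3EI) = 732.3/EI.
The prop prevents deflection at B: R_B = δ_0/δ_{BB} = 96900/732.3 = 132.3 kip.
Moment equilibrium about A: M_A = Σ(load moments about A) − R_B·L = 2377 − 132.3×13 = 657.3 kip·ft.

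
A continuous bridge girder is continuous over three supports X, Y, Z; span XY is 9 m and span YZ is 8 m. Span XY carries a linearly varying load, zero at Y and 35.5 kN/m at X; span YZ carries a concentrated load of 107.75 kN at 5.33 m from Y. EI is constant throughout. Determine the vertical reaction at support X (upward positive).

Insert a hinge at Y; M_Y is the redundant, and each span becomes simply supported.
End slopes at the hinge Y, treating each span as simply supported:
  span XY: triangular load, peak 35.5: 7w₀L³/(360EI) = 503.2/EI
  span YZ: point load 107.75 at a = 5.33: Pab(L + b)/(6LEI) = 340.9/EI
  relative rotation θ_0 = (503.2 + 340.9)/EI = 844.1/EI
A unit hogging moment at Y produces rotation L₁/(3EI) + L₂/(3EI) = 5.667/EI.
Compatibility: M_Y·(L₁+L₂)/(3EI) = θ_0, giving M_Y = 149 kN·m (hogging).
Span XY, ΣM about X with M_Y applied at Y: R_Y^{XY}·9 = 479.2 + 149, so R_Y^{XY} = 69.8 kN and R_X = 159.8 − 69.8 = 89.95 kN.

R_X = 89.95 kN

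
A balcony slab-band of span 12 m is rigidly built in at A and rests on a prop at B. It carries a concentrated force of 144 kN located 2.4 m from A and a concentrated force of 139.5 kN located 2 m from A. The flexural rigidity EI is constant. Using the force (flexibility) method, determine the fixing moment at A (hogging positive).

Remove the prop at B; the released (primary) structure is a cantilever built in at A.
Downward deflection at the released point B due to the loads:
  point load 144 at a = 2.4: Pa²(3L − a)/(6EI) = 4645/EI
  point load 139.5 at a = 2: Pa²(3L − a)/(6EI) = 3162/EI
  δ_0 = 7807/EI
Tip deflection under a unit load at B: L³/(3EI) = 576/EI.
Compatibility at B: δ_0 − R_B·δ_{BB} = 0, so R_B = 7807/576 = 13.55 kN.
Moment equilibrium about A: M_A = Σ(load moments about A) − R_B·L = 624.6 − 13.55×12 = 462 kN·m.

M_A = 462 kN·m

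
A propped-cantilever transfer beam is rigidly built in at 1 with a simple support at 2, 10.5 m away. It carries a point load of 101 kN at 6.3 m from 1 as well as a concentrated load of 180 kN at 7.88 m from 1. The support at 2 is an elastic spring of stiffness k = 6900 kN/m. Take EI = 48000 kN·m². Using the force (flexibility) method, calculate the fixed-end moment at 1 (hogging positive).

M_1 = 428.6 kN·m

Take the reaction at 2 as the redundant and release it; the primary structure is a cantilever fixed at 1.
Deflection at 2 on the released cantilever, summing each load's contribution:
  point load 101 at a = 6.3: Pa²(3L − a)/(6EI) = 16836/EI
  point load 180 at a = 7.88: Pa²(3L − a)/(6EI) = 44000/EI
  δ_0 = 60837/EI
Flexibility coefficient — unit upward force at 2: δ_{22} = L³/(3EI) = 385.9/EI.
With EI = 48000 kN·m²: δ_0 = 1.2674 m and δ_{22} = 0.008039 m/kN.
Compatibility — the spring shortens by R_2/k under the reaction it provides: δ_0 − R_2·δ_{22} = R_2/k. With 1/k = 0.000145 m/kN, R_2 = δ_0 / (δ_{22} + 1/k) = 1.2674 / (0.008039 + 0.000145) = 154.9 kN.
Moment equilibrium about 1: M_1 = Σ(load moments about 1) − R_2·L = 2055 − 154.9×10.5 = 428.6 kN·m.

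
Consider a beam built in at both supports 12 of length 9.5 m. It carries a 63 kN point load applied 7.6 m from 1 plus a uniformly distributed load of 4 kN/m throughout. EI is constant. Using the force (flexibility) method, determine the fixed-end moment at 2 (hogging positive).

Release both end moments; the primary structure is a simply-supported span 12 with redundants M_1 and M_2.
On the primary (simply-supported) span, the end slopes from the loading are:
  at 1: point load 63 at a = 7.6: Pab(L + b)/(6LEI) = 181.9/EI
  at 2: point load 63 at a = 7.6: Pab(L + a)/(6LEI) = 272.9/EI
  at 1: UDL 4: wL³/(24EI) = 142.9/EI
  at 2: UDL 4: wL³/(24EI) = 142.9/EI
  θ_10 = 324.8/EI,  θ_20 = 415.8/EI
Flexibility coefficients: a unit moment at one end gives L/(3EI) there and L/(6EI) at the far end, so f₁₁ = f₂₂ = 3.167/EI and f₁₂ = f₂₁ = 1.583/EI.
Compatibility — zero rotation at each built-in end:
  3.167 M_1 + 1.583 M_2 = 324.8
  1.583 M_1 + 3.167 M_2 = 415.8
Solving the pair gives M_1 = 49.24 kN·m and M_2 = 106.7 kN·m (hogging).

M_2 = 106.7 kN·m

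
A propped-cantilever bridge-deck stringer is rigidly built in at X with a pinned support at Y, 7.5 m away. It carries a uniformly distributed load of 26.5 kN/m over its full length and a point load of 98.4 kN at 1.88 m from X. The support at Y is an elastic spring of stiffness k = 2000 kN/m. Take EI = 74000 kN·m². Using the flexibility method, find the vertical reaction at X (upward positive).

R_X = 231.4 kN

Release the roller at Y. Primary structure: cantilever fixed at X.
Downward deflection at the released point Y due to the loads:
  UDL 26.5: wL⁴/(8EI) = 10481/EI
  point load 98.4 at a = 1.88: Pa²(3L − a)/(6EI) = 1195/EI
  δ_0 = 11676/EI
Tip deflection under a unit load at Y: L³/(3EI) = 140.6/EI.
With EI = 74000 kN·m²: δ_0 = 0.15779 m and δ_{YY} = 0.0019 m/kN.
Compatibility — the spring shortens by R_Y/k under the reaction it provides: δ_0 − R_Y·δ_{YY} = R_Y/k. With 1/k = 0.0005 m/kN, R_Y = δ_0 / (δ_{YY} + 1/k) = 0.15779 / (0.0019 + 0.0005) = 65.73 kN.
Vertical equilibrium: R_X = ΣP − R_Y = 297.1 − 65.73 = 231.4 kN.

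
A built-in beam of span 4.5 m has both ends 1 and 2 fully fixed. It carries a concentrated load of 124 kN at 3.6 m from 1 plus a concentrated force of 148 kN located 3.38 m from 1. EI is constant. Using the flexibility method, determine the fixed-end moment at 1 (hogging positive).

Take the two fixed-end moments M_1, M_2 as redundants; the released structure is the simple span 12.
Simple-span end rotations at 1 and 2 under the given loads:
  at 1: point load 124 at a = 3.6: Pab(L + b)/(6LEI) = 80.35/EI
  at 2: point load 124 at a = 3.6: Pab(L + a)/(6LEI) = 120.5/EI
  at 1: point load 148 at a = 3.38: Pab(L + b)/(6LEI) = 116.6/EI
  at 2: point load 148 at a = 3.38: Pab(L + a)/(6LEI) = 163.5/EI
  θ_10 = 197/EI,  θ_20 = 284/EI
Flexibility coefficients: a unit moment at one end gives L/(3EI) there and L/(6EI) at the far end, so f₁₁ = f₂₂ = 1.5/EI and f₁₂ = f₂₁ = 0.75/EI.
Compatibility — zero rotation at each built-in end:
  1.5 M_1 + 0.75 M_2 = 197
  0.75 M_1 + 1.5 M_2 = 284
Solving the pair gives M_1 = 48.84 kN·m and M_2 = 164.9 kN·m (hogging).

M_1 = 48.84 kN·m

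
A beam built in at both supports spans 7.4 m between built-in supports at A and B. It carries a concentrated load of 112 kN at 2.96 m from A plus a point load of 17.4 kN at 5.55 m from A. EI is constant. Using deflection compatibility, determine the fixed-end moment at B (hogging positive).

M_B = 97.67 kN·m

Release both end moments; the primary structure is a simply-supported span AB with redundants M_A and M_B.
End rotations of the released simple span under the applied load (×1/EI):
  at A: point load 112 at a = 2.96: Pab(L + b)/(6LEI) = 392.5/EI
  at B: point load 112 at a = 2.96: Pab(L + a)/(6LEI) = 343.5/EI
  at A: point load 17.4 at a = 5.55: Pab(L + b)/(6LEI) = 37.22/EI
  at B: point load 17.4 at a = 5.55: Pab(L + a)/(6LEI) = 52.11/EI
  θ_A0 = 429.7/EI,  θ_B0 = 395.6/EI
Flexibility coefficients: a unit moment at one end gives L/(3EI) there and L/(6EI) at the far end, so f₁₁ = f₂₂ = 2.467/EI and f₁₂ = f₂₁ = 1.233/EI.
Compatibility — zero rotation at each built-in end:
  2.467 M_A + 1.233 M_B = 429.7
  1.233 M_A + 2.467 M_B = 395.6
Solving the pair gives M_A = 125.4 kN·m and M_B = 97.67 kN·m (hogging).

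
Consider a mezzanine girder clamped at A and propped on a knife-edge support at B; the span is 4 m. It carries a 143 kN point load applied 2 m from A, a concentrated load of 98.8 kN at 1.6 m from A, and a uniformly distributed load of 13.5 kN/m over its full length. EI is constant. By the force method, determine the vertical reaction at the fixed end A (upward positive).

R_A = 210.3 kN

Release the roller at B. Primary structure: cantilever fixed at A.
Downward deflection at the released point B due to the loads:
  point load 143 at a = 2: Pa²(3L − a)/(6EI) = 953.3/EI
  point load 98.8 at a = 1.6: Pa²(3L − a)/(6EI) = 438.4/EI
  UDL 13.5: wL⁴/(8EI) = 432/EI
  δ_0 = 1824/EI
Flexibility coefficient — unit upward force at B: δ_{BB} = L³/(3EI) = 21.33/EI.
The prop prevents deflection at B: R_B = δ_0/δ_{BB} = 1824/21.33 = 85.49 kN.
Vertical equilibrium: R_A = ΣP − R_B = 295.8 − 85.49 = 210.3 kN.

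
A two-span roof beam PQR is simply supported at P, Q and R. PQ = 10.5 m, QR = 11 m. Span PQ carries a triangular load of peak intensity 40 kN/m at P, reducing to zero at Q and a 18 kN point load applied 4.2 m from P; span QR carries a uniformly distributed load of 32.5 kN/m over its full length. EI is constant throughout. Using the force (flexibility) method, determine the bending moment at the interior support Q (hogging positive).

Release continuity at Q by inserting a hinge; the redundant is the internal moment M_Q. The primary structure is two simply-supported spans PQ and QR.
Discontinuity in slope at Q on the released structure — sum the simple-span end rotations:
  span PQ: triangular load, peak 40: 7w₀L³/(360EI) = 900.4/EI
  span PQ: point load 18 at a = 4.2: Pab(L + a)/(6LEI) = 111.1/EI
  span QR: UDL 32.5: wL³/(24EI) = 1802/EI
  relative rotation θ_0 = (1012 + 1802)/EI = 2814/EI
A unit hogging moment at Q produces rotation L₁/(3EI) + L₂/(3EI) = 7.167/EI.
Compatibility: M_Q·(L₁+L₂)/(3EI) = θ_0, giving M_Q = 392.6 kN·m (hogging).

M_Q = 392.6 kN·m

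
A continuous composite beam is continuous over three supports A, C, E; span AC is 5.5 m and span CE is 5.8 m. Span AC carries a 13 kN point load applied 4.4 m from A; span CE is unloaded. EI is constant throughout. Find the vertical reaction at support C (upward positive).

R_C = 12.18 kN

Insert a hinge at C; M_C is the redundant, and each span becomes simply supported.
Rotations at C on the released spans (each span's end-slope, ×1/EI):
  span AC: point load 13 at a = 4.4: Pab(L + a)/(6LEI) = 18.88/EI
  relative rotation θ_0 = (18.88 + 0)/EI = 18.88/EI
A unit hogging moment at C produces rotation L₁/(3EI) + L₂/(3EI) = 3.767/EI.
Slope continuity at C: θ_0 = M_C·3.767/EI, so M_C = 18.88/3.767 = 5.011 kN·m (hogging).
Span AC, ΣM about A with M_C applied at C: R_C^{AC}·5.5 = 57.2 + 5.011, so R_C^{AC} = 11.31 kN and R_A = 13 − 11.31 = 1.689 kN.
Span CE, ΣM about E: R_C^{CE}·5.8 = 0 + 5.011, so R_C^{CE} = 0.864 kN and R_E = 0 − 0.864 = -0.864 kN.
R_C = 11.31 + 0.864 = 12.18 kN.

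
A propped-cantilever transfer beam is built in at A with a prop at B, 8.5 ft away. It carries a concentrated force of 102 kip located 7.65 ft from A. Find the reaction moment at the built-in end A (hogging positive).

M_A = 42.92 kip·ft

Remove the prop at B; the released (primary) structure is a cantilever built in at A.
Deflection at B on the released cantilever, summing each load's contribution:
  point load 102 at a = 7.65: Pa²(3L − a)/(6EI) = 17759/EI
Tip deflection under a unit load at B: L³/(3EI) = 204.7/EI.
The prop prevents deflection at B: R_B = δ_0/δ_{BB} = 17759/204.7 = 86.75 kip.
Moment equilibrium about A: M_A = Σ(load moments about A) − R_B·L = 780.3 − 86.75×8.5 = 42.92 kip·ft.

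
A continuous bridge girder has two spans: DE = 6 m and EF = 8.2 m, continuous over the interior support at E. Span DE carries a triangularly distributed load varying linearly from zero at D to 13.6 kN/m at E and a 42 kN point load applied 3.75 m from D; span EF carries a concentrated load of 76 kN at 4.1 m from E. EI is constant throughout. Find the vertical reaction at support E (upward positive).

Release continuity at E by inserting a hinge; the redundant is the internal moment M_E. The primary structure is two simply-supported spans DE and EF.
End slopes at the hinge E, treating each span as simply supported:
  span DE: triangular load, peak 13.6: w₀L³/(45EI) = 65.28/EI
  span DE: point load 42 at a = 3.75: Pab(L + a)/(6LEI) = 95.98/EI
  span EF: point load 76 at a = 4.1: Pab(L + b)/(6LEI) = 319.4/EI
  relative rotation θ_0 = (161.3 + 319.4)/EI = 480.6/EI
A unit hogging moment at E produces rotation L₁/(3EI) + L₂/(3EI) = 4.733/EI.
Compatibility: M_E·(L₁+L₂)/(3EI) = θ_0, giving M_E = 101.5 kN·m (hogging).
Span DE, ΣM about D with M_E applied at E: R_E^{DE}·6 = 320.7 + 101.5, so R_E^{DE} = 70.37 kN and R_D = 82.8 − 70.37 = 12.43 kN.
Span EF, ΣM about F: R_E^{EF}·8.2 = 311.6 + 101.5, so R_E^{EF} = 50.38 kN and R_F = 76 − 50.38 = 25.62 kN.
R_E = 70.37 + 50.38 = 120.8 kN.

R_E = 120.8 kN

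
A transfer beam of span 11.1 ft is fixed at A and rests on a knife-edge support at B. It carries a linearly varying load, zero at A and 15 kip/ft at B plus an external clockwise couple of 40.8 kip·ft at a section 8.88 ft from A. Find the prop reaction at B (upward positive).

R_B = 51.08 kip

Release the roller at B. Primary structure: cantilever fixed at A.
Primary-structure tip deflection at B by superposition:
  triangular load, peak 15 at the free end: 11w₀L⁴/(120EI) = 20873/EI
  clockwise couple 40.8 at a = 8.88: M₀a(2L − a)/(2EI) = 2413/EI
  δ_0 = 23286/EI
Tip deflection under a unit load at B: L³/(3EI) = 455.9/EI.
Compatibility at B: δ_0 − R_B·δ_{BB} = 0, so R_B = 23286/455.9 = 51.08 kip.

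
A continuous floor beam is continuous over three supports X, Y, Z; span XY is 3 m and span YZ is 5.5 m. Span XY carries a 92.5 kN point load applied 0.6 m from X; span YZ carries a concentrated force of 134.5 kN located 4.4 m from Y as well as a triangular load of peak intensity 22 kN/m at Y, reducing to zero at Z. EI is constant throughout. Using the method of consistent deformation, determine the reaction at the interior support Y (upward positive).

Take M_Y as the redundant. Released structure: two simple spans XY and YZ with a hinge at Y.
Rotations at Y on the released spans (each span's end-slope, ×1/EI):
  span XY: point load 92.5 at a = 0.6: Pab(L + a)/(6LEI) = 26.64/EI
  span YZ: point load 134.5 at a = 4.4: Pab(L + b)/(6LEI) = 130.2/EI
  span YZ: triangular load, peak 22: w₀L³/(45EI) = 81.34/EI
  relative rotation θ_0 = (26.64 + 211.5)/EI = 238.2/EI
A unit hogging moment at Y produces rotation L₁/(3EI) + L₂/(3EI) = 2.833/EI.
Slope continuity at Y: θ_0 = M_Y·2.833/EI, so M_Y = 238.2/2.833 = 84.06 kN·m (hogging).
Span XY, ΣM about X with M_Y applied at Y: R_Y^{XY}·3 = 55.5 + 84.06, so R_Y^{XY} = 46.52 kN and R_X = 92.5 − 46.52 = 45.98 kN.
Span YZ, ΣM about Z: R_Y^{YZ}·5.5 = 369.8 + 84.06, so R_Y^{YZ} = 82.52 kN and R_Z = 195 − 82.52 = 112.5 kN.
R_Y = 46.52 + 82.52 = 129 kN.

R_Y = 129 kN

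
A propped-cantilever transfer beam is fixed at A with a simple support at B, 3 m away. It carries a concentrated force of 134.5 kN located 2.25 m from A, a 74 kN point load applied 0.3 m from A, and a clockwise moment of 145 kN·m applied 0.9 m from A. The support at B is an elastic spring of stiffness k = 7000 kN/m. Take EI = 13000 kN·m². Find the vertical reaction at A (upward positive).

R_A = 106.4 kN

Take the reaction at B as the redundant and release it; the primary structure is a cantilever fixed at A.
Deflection at B on the released cantilever, summing each load's contribution:
  point load 134.5 at a = 2.25: Pa²(3L − a)/(6EI) = 766/EI
  point load 74 at a = 0.3: Pa²(3L − a)/(6EI) = 9.657/EI
  clockwise couple 145 at a = 0.9: M₀a(2L − a)/(2EI) = 332.8/EI
  δ_0 = 1108/EI
Flexibility coefficient — unit upward force at B: δ_{BB} = L³/(3EI) = 9/EI.
With EI = 13000 kN·m²: δ_0 = 0.085266 m and δ_{BB} = 0.000692 m/kN.
Compatibility — the spring shortens by R_B/k under the reaction it provides: δ_0 − R_B·δ_{BB} = R_B/k. With 1/k = 0.000143 m/kN, R_B = δ_0 / (δ_{BB} + 1/k) = 0.085266 / (0.000692 + 0.000143) = 102.1 kN.
Vertical equilibrium: R_A = ΣP − R_B = 208.5 − 102.1 = 106.4 kN.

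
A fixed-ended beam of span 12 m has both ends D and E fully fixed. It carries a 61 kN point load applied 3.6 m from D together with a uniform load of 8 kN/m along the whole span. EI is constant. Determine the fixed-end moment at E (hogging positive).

Take the two fixed-end moments M_D, M_E as redundants; the released structure is the simple span DE.
On the primary (simply-supported) span, the end slopes from the loading are:
  at D: point load 61 at a = 3.6: Pab(L + b)/(6LEI) = 522.6/EI
  at E: point load 61 at a = 3.6: Pab(L + a)/(6LEI) = 399.7/EI
  at D: UDL 8: wL³/(24EI) = 576/EI
  at E: UDL 8: wL³/(24EI) = 576/EI
  θ_D0 = 1099/EI,  θ_E0 = 975.7/EI
Flexibility coefficients: a unit moment at one end gives L/(3EI) there and L/(6EI) at the far end, so f₁₁ = f₂₂ = 4/EI and f₁₂ = f₂₁ = 2/EI.
Compatibility — zero rotation at each built-in end:
  4 M_D + 2 M_E = 1099
  2 M_D + 4 M_E = 975.7
Solving the pair gives M_D = 203.6 kN·m and M_E = 142.1 kN·m (hogging).

M_E = 142.1 kN·m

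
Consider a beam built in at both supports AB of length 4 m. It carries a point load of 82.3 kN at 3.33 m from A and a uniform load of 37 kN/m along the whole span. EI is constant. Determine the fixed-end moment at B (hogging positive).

Release both end moments; the primary structure is a simply-supported span AB with redundants M_A and M_B.
Simple-span end rotations at A and B under the given loads:
  at A: point load 82.3 at a = 3.33: Pab(L + b)/(6LEI) = 35.73/EI
  at B: point load 82.3 at a = 3.33: Pab(L + a)/(6LEI) = 56.08/EI
  at A: UDL 37: wL³/(24EI) = 98.67/EI
  at B: UDL 37: wL³/(24EI) = 98.67/EI
  θ_A0 = 134.4/EI,  θ_B0 = 154.7/EI
Flexibility coefficients: a unit moment at one end gives L/(3EI) there and L/(6EI) at the far end, so f₁₁ = f₂₂ = 1.333/EI and f₁₂ = f₂₁ = 0.6667/EI.
Compatibility — zero rotation at each built-in end:
  1.333 M_A + 0.6667 M_B = 134.4
  0.6667 M_A + 1.333 M_B = 154.7
Solving the pair gives M_A = 57.02 kN·m and M_B = 87.55 kN·m (hogging).

M_B = 87.55 kN·m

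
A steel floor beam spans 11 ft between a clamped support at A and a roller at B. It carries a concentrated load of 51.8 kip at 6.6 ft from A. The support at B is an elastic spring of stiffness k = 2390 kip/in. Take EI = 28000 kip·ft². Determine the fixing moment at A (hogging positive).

Release the roller at B. Primary structure: cantilever fixed at A.
Primary-structure tip deflection at B by superposition:
  point load 51.8 at a = 6.6: Pa²(3L − a)/(6EI) = 9928/EI
Tip deflection under a unit load at B: L³/(3EI) = 443.7/EI.
With EI = 28000 kip·ft²: δ_0 = 0.35458 ft and δ_{BB} = 0.015845 ft/kip.
Compatibility — the spring shortens by R_B/k under the reaction it provides: δ_0 − R_B·δ_{BB} = R_B/k. With 1/k = 1/(2390×12) ft/kip = 0.000035 ft/kip, R_B = δ_0 / (δ_{BB} + 1/k) = 0.35458 / (0.015845 + 0.000035) = 22.33 kip.
Moment equilibrium about A: M_A = Σ(load moments about A) − R_B·L = 341.9 − 22.33×11 = 96.27 kip·ft.

M_A = 96.27 kip·ft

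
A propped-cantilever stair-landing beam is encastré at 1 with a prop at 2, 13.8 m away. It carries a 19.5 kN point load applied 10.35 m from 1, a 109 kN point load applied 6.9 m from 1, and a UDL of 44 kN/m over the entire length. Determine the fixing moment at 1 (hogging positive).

Release the roller at 2. Primary structure: cantilever fixed at 1.
Free-end deflection of the primary structure under the applied loading (downward +):
  point load 19.5 at a = 10.35: Pa²(3L − a)/(6EI) = 10810/EI
  point load 109 at a = 6.9: Pa²(3L − a)/(6EI) = 29840/EI
  UDL 44: wL⁴/(8EI) = 199471/EI
  δ_0 = 240120/EI
Flexibility coefficient — unit upward force at 2: δ_{22} = L³/(3EI) = 876/EI.
Compatibility at 2: δ_0 − R_2·δ_{22} = 0, so R_2 = 240120/876 = 274.1 kN.
Moment equilibrium about 1: M_1 = Σ(load moments about 1) − R_2·L = 5144 − 274.1×13.8 = 1361 kN·m.

M_1 = 1361 kN·m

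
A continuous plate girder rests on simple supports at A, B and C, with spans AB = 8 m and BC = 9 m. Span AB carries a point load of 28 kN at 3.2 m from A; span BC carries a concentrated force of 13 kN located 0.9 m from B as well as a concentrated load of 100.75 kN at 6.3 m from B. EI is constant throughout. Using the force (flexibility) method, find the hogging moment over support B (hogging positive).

M_B = 88.53 kN·m

Release continuity at B by inserting a hinge; the redundant is the internal moment M_B. The primary structure is two simply-supported spans AB and BC.
End slopes at the hinge B, treating each span as simply supported:
  span AB: point load 28 at a = 3.2: Pab(L + a)/(6LEI) = 100.4/EI
  span BC: point load 13 at a = 0.9: Pab(L + b)/(6LEI) = 30.01/EI
  span BC: point load 100.75 at a = 6.3: Pab(L + b)/(6LEI) = 371.3/EI
  relative rotation θ_0 = (100.4 + 401.3)/EI = 501.7/EI
A unit hogging moment at B produces rotation L₁/(3EI) + L₂/(3EI) = 5.667/EI.
Compatibility: M_B·(L₁+L₂)/(3EI) = θ_0, giving M_B = 88.53 kN·m (hogging).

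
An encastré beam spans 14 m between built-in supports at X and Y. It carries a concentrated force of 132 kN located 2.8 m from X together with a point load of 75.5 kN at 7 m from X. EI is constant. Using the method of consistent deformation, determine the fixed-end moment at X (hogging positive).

Release both end moments; the primary structure is a simply-supported span XY with redundants M_X and M_Y.
End rotations of the released simple span under the applied load (×1/EI):
  at X: point load 132 at a = 2.8: Pab(L + b)/(6LEI) = 1242/EI
  at Y: point load 132 at a = 2.8: Pab(L + a)/(6LEI) = 827.9/EI
  at X: point load 75.5 at a = 7: Pab(L + b)/(6LEI) = 924.9/EI
  at Y: point load 75.5 at a = 7: Pab(L + a)/(6LEI) = 924.9/EI
  θ_X0 = 2167/EI,  θ_Y0 = 1753/EI
Flexibility coefficients: a unit moment at one end gives L/(3EI) there and L/(6EI) at the far end, so f₁₁ = f₂₂ = 4.667/EI and f₁₂ = f₂₁ = 2.333/EI.
Compatibility — zero rotation at each built-in end:
  4.667 M_X + 2.333 M_Y = 2167
  2.333 M_X + 4.667 M_Y = 1753
Solving the pair gives M_X = 368.7 kN·m and M_Y = 191.3 kN·m (hogging).

M_X = 368.7 kN·m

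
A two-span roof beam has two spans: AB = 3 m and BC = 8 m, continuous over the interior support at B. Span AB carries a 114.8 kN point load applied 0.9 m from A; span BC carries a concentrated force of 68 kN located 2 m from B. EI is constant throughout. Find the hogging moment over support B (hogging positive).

Release continuity at B by inserting a hinge; the redundant is the internal moment M_B. The primary structure is two simply-supported spans AB and BC.
Discontinuity in slope at B on the released structure — sum the simple-span end rotations:
  span AB: point load 114.8 at a = 0.9: Pab(L + a)/(6LEI) = 47.01/EI
  span BC: point load 68 at a = 2: Pab(L + b)/(6LEI) = 238/EI
  relative rotation θ_0 = (47.01 + 238)/EI = 285/EI
A unit hogging moment at B produces rotation L₁/(3EI) + L₂/(3EI) = 3.667/EI.
Compatibility: M_B·(L₁+L₂)/(3EI) = θ_0, giving M_B = 77.73 kN·m (hogging).

M_B = 77.73 kN·m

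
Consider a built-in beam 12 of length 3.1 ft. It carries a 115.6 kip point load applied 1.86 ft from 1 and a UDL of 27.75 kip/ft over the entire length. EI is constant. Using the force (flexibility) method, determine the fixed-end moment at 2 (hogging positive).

M_2 = 73.83 kip·ft

Take the two fixed-end moments M_1, M_2 as redundants; the released structure is the simple span 12.
End rotations of the released simple span under the applied load (×1/EI):
  at 1: point load 115.6 at a = 1.86: Pab(L + b)/(6LEI) = 62.21/EI
  at 2: point load 115.6 at a = 1.86: Pab(L + a)/(6LEI) = 71.1/EI
  at 1: UDL 27.75: wL³/(24EI) = 34.45/EI
  at 2: UDL 27.75: wL³/(24EI) = 34.45/EI
  θ_10 = 96.66/EI,  θ_20 = 105.5/EI
Flexibility coefficients: a unit moment at one end gives L/(3EI) there and L/(6EI) at the far end, so f₁₁ = f₂₂ = 1.033/EI and f₁₂ = f₂₁ = 0.5167/EI.
Compatibility — zero rotation at each built-in end:
  1.033 M_1 + 0.5167 M_2 = 96.66
  0.5167 M_1 + 1.033 M_2 = 105.5
Solving the pair gives M_1 = 56.63 kip·ft and M_2 = 73.83 kip·ft (hogging).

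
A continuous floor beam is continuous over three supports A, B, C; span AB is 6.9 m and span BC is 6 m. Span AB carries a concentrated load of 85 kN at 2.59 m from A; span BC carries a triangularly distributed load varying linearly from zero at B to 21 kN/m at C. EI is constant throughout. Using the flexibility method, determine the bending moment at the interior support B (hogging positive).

Take M_B as the redundant. Released structure: two simple spans AB and BC with a hinge at B.
End slopes at the hinge B, treating each span as simply supported:
  span AB: point load 85 at a = 2.59: Pab(L + a)/(6LEI) = 217.5/EI
  span BC: triangular load, peak 21: 7w₀L³/(360EI) = 88.2/EI
  relative rotation θ_0 = (217.5 + 88.2)/EI = 305.7/EI
A unit hogging moment at B produces rotation L₁/(3EI) + L₂/(3EI) = 4.3/EI.
Slope continuity at B: θ_0 = M_B·4.3/EI, so M_B = 305.7/4.3 = 71.09 kN·m (hogging).

M_B = 71.09 kN·m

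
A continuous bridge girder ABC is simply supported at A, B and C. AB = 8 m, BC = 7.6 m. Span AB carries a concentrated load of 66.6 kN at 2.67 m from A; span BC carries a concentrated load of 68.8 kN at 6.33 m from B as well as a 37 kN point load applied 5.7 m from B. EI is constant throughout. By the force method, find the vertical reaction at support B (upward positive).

Take M_B as the redundant. Released structure: two simple spans AB and BC with a hinge at B.
End slopes at the hinge B, treating each span as simply supported:
  span AB: point load 66.6 at a = 2.67: Pab(L + a)/(6LEI) = 210.7/EI
  span BC: point load 68.8 at a = 6.33: Pab(L + b)/(6LEI) = 107.6/EI
  span BC: point load 37 at a = 5.7: Pab(L + b)/(6LEI) = 83.48/EI
  relative rotation θ_0 = (210.7 + 191.1)/EI = 401.8/EI
A unit hogging moment at B produces rotation L₁/(3EI) + L₂/(3EI) = 5.2/EI.
Slope continuity at B: θ_0 = M_B·5.2/EI, so M_B = 401.8/5.2 = 77.26 kN·m (hogging).
Span AB, ΣM about A with M_B applied at B: R_B^{AB}·8 = 177.8 + 77.26, so R_B^{AB} = 31.89 kN and R_A = 66.6 − 31.89 = 34.71 kN.
Span BC, ΣM about C: R_B^{BC}·7.6 = 157.7 + 77.26, so R_B^{BC} = 30.91 kN and R_C = 105.8 − 30.91 = 74.89 kN.
R_B = 31.89 + 30.91 = 62.8 kN.

R_B = 62.8 kN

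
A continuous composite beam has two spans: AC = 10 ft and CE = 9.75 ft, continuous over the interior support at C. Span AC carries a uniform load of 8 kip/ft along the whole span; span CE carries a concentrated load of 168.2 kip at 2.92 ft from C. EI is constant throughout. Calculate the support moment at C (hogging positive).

M_C = 195 kip·ft

Take M_C as the redundant. Released structure: two simple spans AC and CE with a hinge at C.
Discontinuity in slope at C on the released structure — sum the simple-span end rotations:
  span AC: UDL 8: wL³/(24EI) = 333.3/EI
  span CE: point load 168.2 at a = 2.92: Pab(L + b)/(6LEI) = 950.7/EI
  relative rotation θ_0 = (333.3 + 950.7)/EI = 1284/EI
A unit hogging moment at C produces rotation L₁/(3EI) + L₂/(3EI) = 6.583/EI.
Slope continuity at C: θ_0 = M_C·6.583/EI, so M_C = 1284/6.583 = 195 kip·ft (hogging).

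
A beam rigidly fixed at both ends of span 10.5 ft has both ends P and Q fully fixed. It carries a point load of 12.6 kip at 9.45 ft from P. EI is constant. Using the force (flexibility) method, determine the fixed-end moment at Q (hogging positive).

M_Q = 10.72 kip·ft

Release both end moments; the primary structure is a simply-supported span PQ with redundants M_P and M_Q.
On the primary (simply-supported) span, the end slopes from the loading are:
  at P: point load 12.6 at a = 9.45: Pab(L + b)/(6LEI) = 22.92/EI
  at Q: point load 12.6 at a = 9.45: Pab(L + a)/(6LEI) = 39.59/EI
  θ_P0 = 22.92/EI,  θ_Q0 = 39.59/EI
Flexibility coefficients: a unit moment at one end gives L/(3EI) there and L/(6EI) at the far end, so f₁₁ = f₂₂ = 3.5/EI and f₁₂ = f₂₁ = 1.75/EI.
Compatibility — zero rotation at each built-in end:
  3.5 M_P + 1.75 M_Q = 22.92
  1.75 M_P + 3.5 M_Q = 39.59
Solving the pair gives M_P = 1.191 kip·ft and M_Q = 10.72 kip·ft (hogging).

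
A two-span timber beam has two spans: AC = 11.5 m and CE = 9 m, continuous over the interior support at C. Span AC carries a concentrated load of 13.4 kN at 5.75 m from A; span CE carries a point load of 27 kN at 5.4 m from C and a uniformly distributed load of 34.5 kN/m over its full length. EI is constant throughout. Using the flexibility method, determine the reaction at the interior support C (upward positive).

R_C = 209.9 kN

Release continuity at C by inserting a hinge; the redundant is the internal moment M_C. The primary structure is two simply-supported spans AC and CE.
Rotations at C on the released spans (each span's end-slope, ×1/EI):
  span AC: point load 13.4 at a = 5.75: Pab(L + a)/(6LEI) = 110.8/EI
  span CE: point load 27 at a = 5.4: Pab(L + b)/(6LEI) = 122.5/EI
  span CE: UDL 34.5: wL³/(24EI) = 1048/EI
  relative rotation θ_0 = (110.8 + 1170)/EI = 1281/EI
A unit hogging moment at C produces rotation L₁/(3EI) + L₂/(3EI) = 6.833/EI.
Compatibility: M_C·(L₁+L₂)/(3EI) = θ_0, giving M_C = 187.5 kN·m (hogging).
Span AC, ΣM about A with M_C applied at C: R_C^{AC}·11.5 = 77.05 + 187.5, so R_C^{AC} = 23 kN and R_A = 13.4 − 23 = -9.603 kN.
Span CE, ΣM about E: R_C^{CE}·9 = 1494 + 187.5, so R_C^{CE} = 186.9 kN and R_E = 337.5 − 186.9 = 150.6 kN.
R_C = 23 + 186.9 = 209.9 kN.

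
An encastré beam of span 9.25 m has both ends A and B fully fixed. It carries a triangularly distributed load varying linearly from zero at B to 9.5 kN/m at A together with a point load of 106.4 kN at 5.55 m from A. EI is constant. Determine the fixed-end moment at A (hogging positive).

Take the two fixed-end moments M_A, M_B as redundants; the released structure is the simple span AB.
End rotations of the released simple span under the applied load (×1/EI):
  at A: triangular load, peak 9.5: w₀L³/(45EI) = 167.1/EI
  at B: triangular load, peak 9.5: 7w₀L³/(360EI) = 146.2/EI
  at A: point load 106.4 at a = 5.55: Pab(L + b)/(6LEI) = 509.8/EI
  at B: point load 106.4 at a = 5.55: Pab(L + a)/(6LEI) = 582.6/EI
  θ_A0 = 676.9/EI,  θ_B0 = 728.8/EI
Flexibility coefficients: a unit moment at one end gives L/(3EI) there and L/(6EI) at the far end, so f₁₁ = f₂₂ = 3.083/EI and f₁₂ = f₂₁ = 1.542/EI.
Compatibility — zero rotation at each built-in end:
  3.083 M_A + 1.542 M_B = 676.9
  1.542 M_A + 3.083 M_B = 728.8
Solving the pair gives M_A = 135.1 kN·m and M_B = 168.8 kN·m (hogging).

M_A = 135.1 kN·m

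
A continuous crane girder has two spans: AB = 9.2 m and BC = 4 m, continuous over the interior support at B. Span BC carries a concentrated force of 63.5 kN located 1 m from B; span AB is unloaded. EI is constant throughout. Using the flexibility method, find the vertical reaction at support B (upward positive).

R_B = 52.15 kN

Take M_B as the redundant. Released structure: two simple spans AB and BC with a hinge at B.
Discontinuity in slope at B on the released structure — sum the simple-span end rotations:
  span BC: point load 63.5 at a = 1: Pab(L + b)/(6LEI) = 55.56/EI
  relative rotation θ_0 = (0 + 55.56)/EI = 55.56/EI
A unit hogging moment at B produces rotation L₁/(3EI) + L₂/(3EI) = 4.4/EI.
Compatibility: M_B·(L₁+L₂)/(3EI) = θ_0, giving M_B = 12.63 kN·m (hogging).
Span AB, ΣM about A with M_B applied at B: R_B^{AB}·9.2 = 0 + 12.63, so R_B^{AB} = 1.373 kN and R_A = 0 − 1.373 = -1.373 kN.
Span BC, ΣM about C: R_B^{BC}·4 = 190.5 + 12.63, so R_B^{BC} = 50.78 kN and R_C = 63.5 − 50.78 = 12.72 kN.
R_B = 1.373 + 50.78 = 52.15 kN.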